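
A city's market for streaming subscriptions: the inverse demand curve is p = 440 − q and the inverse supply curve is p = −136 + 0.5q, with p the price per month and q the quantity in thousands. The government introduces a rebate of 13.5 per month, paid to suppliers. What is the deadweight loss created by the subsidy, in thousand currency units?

Deadweight loss = 60.75 thousand.

Rewrite in direct form: qd = 440 − p and qs = 2p + 272.
Before the subsidy: set 440 − p = 2p + 272 → p* = 56, q* = 384.
With a per-unit subsidy paid to suppliers, each receives p + 13.5 per unit sold, so supply becomes qs = 2(p + 13.5) + 272.
Solving gives q = 393 with consumers paying 47 and suppliers receiving 60.5 (the 13.5 wedge).
Quantity rises by |ΔQ| = |384 − 393| = 9.
DWL = ½ · t · |ΔQ| = ½ · 13.5 · 9 = 60.75.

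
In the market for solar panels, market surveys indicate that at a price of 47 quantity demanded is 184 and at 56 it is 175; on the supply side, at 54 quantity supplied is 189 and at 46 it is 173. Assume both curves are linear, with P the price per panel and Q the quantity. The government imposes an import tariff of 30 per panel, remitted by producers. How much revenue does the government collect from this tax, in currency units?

Tax revenue = 4830.

Demand slope: (175 − 184)/(56 − 47) = -1, so Qd = 231 − P.
Supply slope: (173 − 189)/(46 − 54) = 2, so Qs = 2P + 81.
Before the tax: set 231 − P = 2P + 81 → P* = 50, Q* = 181.
With the tax collected from producers, supply shifts: Qs = 2(P − 30) + 81.
New equilibrium: buyers pay 70, producers receive 40, Q = 161. (Wedge: Pb − Ps = 30.)
Revenue = t · Q = 30 · 161 = 4830.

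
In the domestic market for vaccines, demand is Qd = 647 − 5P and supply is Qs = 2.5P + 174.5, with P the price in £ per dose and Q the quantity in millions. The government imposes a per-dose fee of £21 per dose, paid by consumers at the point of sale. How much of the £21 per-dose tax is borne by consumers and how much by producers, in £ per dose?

Without the tax, 647 − 5P = 2.5P + 174.5 gives 7.5P = 472.5, so P* = £63 and Q* = 332.
With the tax collected from consumers, demand (in seller-price terms) shifts: Qd = 647 − 5(P + 21).
New equilibrium: consumers pay £70, producers receive £49, Q = 297. (Wedge: Pb − Ps = 21.)
Burden on consumers: £7; on producers: £14. (They sum to £21.)
The less price-elastic side of the market bears the larger share of a per-unit tax.

Consumers bear £7 per dose; producers bear £14 per dose.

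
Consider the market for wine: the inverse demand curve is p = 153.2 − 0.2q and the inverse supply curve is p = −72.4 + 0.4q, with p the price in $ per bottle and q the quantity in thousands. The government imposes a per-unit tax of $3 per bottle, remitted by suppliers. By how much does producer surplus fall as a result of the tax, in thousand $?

Producer surplus falls by $747 thousand.

Rewrite in direct form: qd = 766 − 5p and qs = 2.5p + 181.
Without the tax, 766 − 5p = 2.5p + 181 gives 7.5p = 585, so p* = $78 and q* = 376.
With the tax collected from suppliers, supply shifts: qs = 2.5(p − 3) + 181.
New equilibrium: consumers pay $79, suppliers receive $76, q = 371. (Wedge: pb − ps = 3.)
ΔPS is the trapezoid between Q = 371 and Q = 376 of height $2: ½ · (376 + 371) · 2 = $747.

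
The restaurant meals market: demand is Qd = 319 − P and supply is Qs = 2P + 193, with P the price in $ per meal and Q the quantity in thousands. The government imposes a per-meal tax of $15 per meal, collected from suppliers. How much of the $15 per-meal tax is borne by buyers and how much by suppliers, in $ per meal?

Buyers bear $10 per meal; suppliers bear $5 per meal.

Before the tax: set 319 − P = 2P + 193 → P* = $42, Q* = 277.
With the tax collected from suppliers, supply shifts: Qs = 2(P − 15) + 193.
Solving gives Q = 267 with buyers paying $52 and suppliers receiving $37 (the $15 wedge).
Burden on buyers: $10; on suppliers: $5. (They sum to $15.)
The less price-elastic side of the market bears the larger share of a per-unit tax.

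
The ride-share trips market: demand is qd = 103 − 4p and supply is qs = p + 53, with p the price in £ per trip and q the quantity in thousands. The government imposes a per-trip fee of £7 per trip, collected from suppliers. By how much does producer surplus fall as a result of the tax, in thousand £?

Without the tax, 103 − 4p = p + 53 gives 5p = 50, so p* = £10 and q* = 63.
With the tax collected from suppliers, supply shifts: qs = (p − 7) + 53.
New equilibrium: consumers pay £11.4, suppliers receive £4.4, q = 57.4. (Wedge: pb − ps = 7.)
ΔPS is the trapezoid between Q = 57.4 and Q = 63 of height £5.6: ½ · (63 + 57.4) · 5.6 = £337.12.

Producer surplus falls by £337.12 thousand.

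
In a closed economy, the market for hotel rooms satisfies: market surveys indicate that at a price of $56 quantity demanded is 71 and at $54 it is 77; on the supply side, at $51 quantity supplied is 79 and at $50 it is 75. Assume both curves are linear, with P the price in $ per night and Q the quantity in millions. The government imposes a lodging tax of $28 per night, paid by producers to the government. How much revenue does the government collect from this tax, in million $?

Tax revenue = $980 million.

Demand slope: (77 − 71)/(54 − 56) = -3, so Qd = 239 − 3P.
Supply slope: (75 − 79)/(50 − 51) = 4, so Qs = 4P − 125.
Without the tax, 239 − 3P = 4P − 125 gives 7P = 364, so P* = $52 and Q* = 83.
With the tax collected from producers, supply shifts: Qs = 4(P − 28) − 125.
New equilibrium: consumers pay $68, producers receive $40, Q = 35. (Wedge: Pb − Ps = 28.)
Revenue = t · Q = 28 · 35 = $980.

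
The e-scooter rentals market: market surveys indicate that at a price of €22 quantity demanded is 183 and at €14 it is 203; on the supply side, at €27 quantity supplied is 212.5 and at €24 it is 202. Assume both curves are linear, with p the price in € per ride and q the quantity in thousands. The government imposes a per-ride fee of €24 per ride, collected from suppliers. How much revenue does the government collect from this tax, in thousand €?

Tax revenue = €3672 thousand.

Demand slope: (203 − 183)/(14 − 22) = -2.5, so qd = 238 − 2.5p.
Supply slope: (202 − 212.5)/(24 − 27) = 3.5, so qs = 3.5p + 118.
Without the tax, 238 − 2.5p = 3.5p + 118 gives 6p = 120, so p* = €20 and q* = 188.
With the tax collected from suppliers, supply shifts: qs = 3.5(p − 24) + 118.
New equilibrium: consumers pay €34, suppliers receive €10, q = 153. (Wedge: pb − ps = 24.)
Revenue = t · Q = 24 · 153 = €3672.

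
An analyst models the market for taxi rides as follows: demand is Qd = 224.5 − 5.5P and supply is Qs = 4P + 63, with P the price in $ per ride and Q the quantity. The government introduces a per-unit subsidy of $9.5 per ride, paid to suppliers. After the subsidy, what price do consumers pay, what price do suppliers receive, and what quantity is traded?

Without the subsidy, 224.5 − 5.5P = 4P + 63 gives 9.5P = 161.5, so P* = $17 and Q* = 131.
With a per-unit subsidy paid to suppliers, each receives P + 9.5 per unit sold, so supply becomes Qs = 4(P + 9.5) + 63.
New equilibrium: consumers pay $13, suppliers receive $22.5, Q = 153. (Wedge: Pb − Ps = −9.5.)

Consumers pay $13; suppliers receive $22.5; quantity = 153.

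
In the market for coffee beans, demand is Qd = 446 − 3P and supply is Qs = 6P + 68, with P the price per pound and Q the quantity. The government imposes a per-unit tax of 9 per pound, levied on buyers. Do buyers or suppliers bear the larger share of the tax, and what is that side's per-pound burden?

Buyers bear the larger share: 6 per pound.

Before the tax: set 446 − 3P = 6P + 68 → P* = 42, Q* = 320.
With the tax collected from buyers, demand (in seller-price terms) shifts: Qd = 446 − 3(P + 9).
Solving gives Q = 302 with buyers paying 48 and suppliers receiving 39 (the 9 wedge).
Per-pound burden: buyers 6, suppliers 3.
Buyers take the larger share because demand is less price-elastic here (demand slope 3 vs supply slope 6).
The less price-elastic side of the market bears the larger share of a per-unit tax.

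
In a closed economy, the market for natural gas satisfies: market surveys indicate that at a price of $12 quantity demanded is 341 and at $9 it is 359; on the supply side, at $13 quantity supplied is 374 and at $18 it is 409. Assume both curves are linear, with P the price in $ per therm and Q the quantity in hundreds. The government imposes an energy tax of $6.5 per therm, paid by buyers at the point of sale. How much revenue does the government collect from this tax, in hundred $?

Demand slope: (359 − 341)/(9 − 12) = -6, so Qd = 413 − 6P.
Supply slope: (409 − 374)/(18 − 13) = 7, so Qs = 7P + 283.
Without the tax, 413 − 6P = 7P + 283 gives 13P = 130, so P* = $10 and Q* = 353.
With the tax collected from buyers, demand (in seller-price terms) shifts: Qd = 413 − 6(P + 6.5).
Solving gives Q = 332 with buyers paying $13.5 and suppliers receiving $7 (the $6.5 wedge).
Revenue = t · Q = 6.5 · 332 = $2158.

Tax revenue = $2158 hundred.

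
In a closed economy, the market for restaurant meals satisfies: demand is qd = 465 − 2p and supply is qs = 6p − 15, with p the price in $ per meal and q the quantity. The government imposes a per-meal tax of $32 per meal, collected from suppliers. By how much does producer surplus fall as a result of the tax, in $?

Before the tax: set 465 − 2p = 6p − 15 → p* = $60, q* = 345.
With the tax collected from suppliers, supply shifts: qs = 6(p − 32) − 15.
Solving gives q = 297 with consumers paying $84 and suppliers receiving $52 (the $32 wedge).
ΔPS is the trapezoid between Q = 297 and Q = 345 of height $8: ½ · (345 + 297) · 8 = $2568.

Producer surplus falls by $2568.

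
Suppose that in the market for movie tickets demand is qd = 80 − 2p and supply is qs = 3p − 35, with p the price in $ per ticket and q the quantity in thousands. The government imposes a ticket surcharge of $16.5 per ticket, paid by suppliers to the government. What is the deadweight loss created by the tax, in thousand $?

Before the tax: set 80 − 2p = 3p − 35 → p* = $23, q* = 34.
With the tax collected from suppliers, supply shifts: qs = 3(p − 16.5) − 35.
Solving gives q = 14.2 with consumers paying $32.9 and suppliers receiving $16.4 (the $16.5 wedge).
Quantity falls by |ΔQ| = |34 − 14.2| = 19.8.
DWL = ½ · t · |ΔQ| = ½ · 16.5 · 19.8 = $163.35.

Deadweight loss = $163.35 thousand.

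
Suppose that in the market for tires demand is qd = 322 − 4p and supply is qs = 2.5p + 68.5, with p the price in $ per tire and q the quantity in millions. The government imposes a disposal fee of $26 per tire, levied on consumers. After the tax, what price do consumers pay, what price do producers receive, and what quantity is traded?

Consumers pay $49; producers receive $23; quantity = 126.

Without the tax, 322 − 4p = 2.5p + 68.5 gives 6.5p = 253.5, so p* = $39 and q* = 166.
With the tax collected from consumers, demand (in seller-price terms) shifts: qd = 322 − 4(p + 26).
New equilibrium: consumers pay $49, producers receive $23, q = 126. (Wedge: pb − ps = 26.)
The less price-elastic side of the market bears the larger share of a per-unit tax.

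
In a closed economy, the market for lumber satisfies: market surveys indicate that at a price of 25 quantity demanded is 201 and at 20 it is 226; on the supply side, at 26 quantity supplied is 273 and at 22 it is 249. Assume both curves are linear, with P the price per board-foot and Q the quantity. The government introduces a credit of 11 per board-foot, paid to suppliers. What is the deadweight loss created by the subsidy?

Deadweight loss = 165.

Demand slope: (226 − 201)/(20 − 25) = -5, so Qd = 326 − 5P.
Supply slope: (249 − 273)/(22 − 26) = 6, so Qs = 6P + 117.
Before the subsidy: set 326 − 5P = 6P + 117 → P* = 19, Q* = 231.
With a per-unit subsidy paid to suppliers, each receives P + 11 per unit sold, so supply becomes Qs = 6(P + 11) + 117.
New equilibrium: consumers pay 13, suppliers receive 24, Q = 261. (Wedge: Pb − Ps = −11.)
Quantity rises by |ΔQ| = |231 − 261| = 30.
DWL = ½ · t · |ΔQ| = ½ · 11 · 30 = 165.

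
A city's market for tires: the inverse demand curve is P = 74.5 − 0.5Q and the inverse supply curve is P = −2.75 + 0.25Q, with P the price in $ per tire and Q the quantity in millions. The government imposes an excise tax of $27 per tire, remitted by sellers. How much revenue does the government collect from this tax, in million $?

Rewrite in direct form: Qd = 149 − 2P and Qs = 4P + 11.
Without the tax, 149 − 2P = 4P + 11 gives 6P = 138, so P* = $23 and Q* = 103.
With the tax collected from sellers, supply shifts: Qs = 4(P − 27) + 11.
Solving gives Q = 67 with buyers paying $41 and sellers receiving $14 (the $27 wedge).
Revenue = t · Q = 27 · 67 = $1809.

Tax revenue = $1809 million.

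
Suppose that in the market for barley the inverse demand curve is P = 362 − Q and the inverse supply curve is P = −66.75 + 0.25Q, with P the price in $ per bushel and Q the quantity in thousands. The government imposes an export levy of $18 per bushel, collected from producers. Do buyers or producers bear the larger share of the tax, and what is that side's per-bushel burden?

Rewrite in direct form: Qd = 362 − P and Qs = 4P + 267.
Before the tax: set 362 − P = 4P + 267 → P* = $19, Q* = 343.
With the tax collected from producers, supply shifts: Qs = 4(P − 18) + 267.
New equilibrium: buyers pay $33.4, producers receive $15.4, Q = 328.6. (Wedge: Pb − Ps = 18.)
Per-bushel burden: buyers $14.4, producers $3.6.
Buyers take the larger share because demand is less price-elastic here (demand slope 1 vs supply slope 4).

Buyers bear the larger share: $14.4 per bushel.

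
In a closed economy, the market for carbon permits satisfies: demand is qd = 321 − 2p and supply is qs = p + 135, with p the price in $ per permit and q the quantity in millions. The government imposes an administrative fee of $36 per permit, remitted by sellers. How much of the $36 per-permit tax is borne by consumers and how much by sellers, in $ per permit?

Consumers bear $12 per permit; sellers bear $24 per permit.

Before the tax: set 321 − 2p = p + 135 → p* = $62, q* = 197.
With the tax collected from sellers, supply shifts: qs = (p − 36) + 135.
Solving gives q = 173 with consumers paying $74 and sellers receiving $38 (the $36 wedge).
Burden on consumers: $12; on sellers: $24. (They sum to $36.)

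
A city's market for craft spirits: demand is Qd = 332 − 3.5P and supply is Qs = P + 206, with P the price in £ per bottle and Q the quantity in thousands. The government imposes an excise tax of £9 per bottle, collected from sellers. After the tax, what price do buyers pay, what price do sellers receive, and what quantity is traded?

Buyers pay £30; sellers receive £21; quantity = 227.

Before the tax: set 332 − 3.5P = P + 206 → P* = £28, Q* = 234.
With the tax collected from sellers, supply shifts: Qs = (P − 9) + 206.
New equilibrium: buyers pay £30, sellers receive £21, Q = 227. (Wedge: Pb − Ps = 9.)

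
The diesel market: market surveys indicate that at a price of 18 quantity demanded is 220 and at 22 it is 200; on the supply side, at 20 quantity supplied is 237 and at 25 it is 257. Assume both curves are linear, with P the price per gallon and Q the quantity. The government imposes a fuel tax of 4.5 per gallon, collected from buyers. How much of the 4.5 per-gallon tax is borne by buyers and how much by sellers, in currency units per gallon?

Demand slope: (200 − 220)/(22 − 18) = -5, so Qd = 310 − 5P.
Supply slope: (257 − 237)/(25 − 20) = 4, so Qs = 4P + 157.
Before the tax: set 310 − 5P = 4P + 157 → P* = 17, Q* = 225.
With the tax collected from buyers, demand (in seller-price terms) shifts: Qd = 310 − 5(P + 4.5).
New equilibrium: buyers pay 19, sellers receive 14.5, Q = 215. (Wedge: Pb − Ps = 4.5.)
Burden on buyers: 2; on sellers: 2.5. (They sum to 4.5.)
The less price-elastic side of the market bears the larger share of a per-unit tax.

Buyers bear 2 per gallon; sellers bear 2.5 per gallon.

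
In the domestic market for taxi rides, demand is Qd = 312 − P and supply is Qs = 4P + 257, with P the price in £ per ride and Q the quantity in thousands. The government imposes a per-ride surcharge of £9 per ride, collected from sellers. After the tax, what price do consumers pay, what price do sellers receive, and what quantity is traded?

Consumers pay £18.2; sellers receive £9.2; quantity = 293.8.

Before the tax: set 312 − P = 4P + 257 → P* = £11, Q* = 301.
With the tax collected from sellers, supply shifts: Qs = 4(P − 9) + 257.
Solving gives Q = 293.8 with consumers paying £18.2 and sellers receiving £9.2 (the £9 wedge).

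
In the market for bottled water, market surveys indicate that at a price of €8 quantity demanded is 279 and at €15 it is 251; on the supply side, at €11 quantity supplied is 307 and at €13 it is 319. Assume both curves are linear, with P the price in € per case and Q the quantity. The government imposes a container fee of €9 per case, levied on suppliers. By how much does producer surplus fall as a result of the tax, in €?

Producer surplus falls by €979.92.

Demand slope: (251 − 279)/(15 − 8) = -4, so Qd = 311 − 4P.
Supply slope: (319 − 307)/(13 − 11) = 6, so Qs = 6P + 241.
Without the tax, 311 − 4P = 6P + 241 gives 10P = 70, so P* = €7 and Q* = 283.
With the tax collected from suppliers, supply shifts: Qs = 6(P − 9) + 241.
New equilibrium: buyers pay €12.4, suppliers receive €3.4, Q = 261.4. (Wedge: Pb − Ps = 9.)
ΔPS is the trapezoid between Q = 261.4 and Q = 283 of height €3.6: ½ · (283 + 261.4) · 3.6 = €979.92.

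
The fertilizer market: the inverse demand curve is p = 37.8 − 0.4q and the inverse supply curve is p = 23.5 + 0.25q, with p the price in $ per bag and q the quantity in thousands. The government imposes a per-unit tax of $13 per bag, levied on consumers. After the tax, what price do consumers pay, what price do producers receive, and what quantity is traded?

Consumers pay $37; producers receive $24; quantity = 2.

Inverting to q(p) form: qd = 94.5 − 2.5p; qs = 4p − 94.
Without the tax, 94.5 − 2.5p = 4p − 94 gives 6.5p = 188.5, so p* = $29 and q* = 22.
With the tax collected from consumers, demand (in seller-price terms) shifts: qd = 94.5 − 2.5(p + 13).
Solving gives q = 2 with consumers paying $37 and producers receiving $24 (the $13 wedge).
The less price-elastic side of the market bears the larger share of a per-unit tax.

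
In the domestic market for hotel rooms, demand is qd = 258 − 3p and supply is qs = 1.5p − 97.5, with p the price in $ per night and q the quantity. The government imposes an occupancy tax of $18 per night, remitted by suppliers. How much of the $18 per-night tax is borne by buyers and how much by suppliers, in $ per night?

Buyers bear $6 per night; suppliers bear $12 per night.

Without the tax, 258 − 3p = 1.5p − 97.5 gives 4.5p = 355.5, so p* = $79 and q* = 21.
With the tax collected from suppliers, supply shifts: qs = 1.5(p − 18) − 97.5.
Solving gives q = 3 with buyers paying $85 and suppliers receiving $67 (the $18 wedge).
Burden on buyers: $6; on suppliers: $12. (They sum to $18.)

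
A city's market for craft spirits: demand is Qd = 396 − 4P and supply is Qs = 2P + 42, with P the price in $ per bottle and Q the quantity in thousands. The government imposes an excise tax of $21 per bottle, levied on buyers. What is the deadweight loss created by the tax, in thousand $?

Deadweight loss = $294 thousand.

Before the tax: set 396 − 4P = 2P + 42 → P* = $59, Q* = 160.
With the tax collected from buyers, demand (in seller-price terms) shifts: Qd = 396 − 4(P + 21).
New equilibrium: buyers pay $66, suppliers receive $45, Q = 132. (Wedge: Pb − Ps = 21.)
Quantity falls by |ΔQ| = |160 − 132| = 28.
DWL = ½ · t · |ΔQ| = ½ · 21 · 28 = $294.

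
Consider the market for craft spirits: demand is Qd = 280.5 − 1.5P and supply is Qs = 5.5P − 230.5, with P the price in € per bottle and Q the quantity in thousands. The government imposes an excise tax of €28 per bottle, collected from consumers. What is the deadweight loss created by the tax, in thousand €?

Deadweight loss = €462 thousand.

Before the tax: set 280.5 − 1.5P = 5.5P − 230.5 → P* = €73, Q* = 171.
With the tax collected from consumers, demand (in seller-price terms) shifts: Qd = 280.5 − 1.5(P + 28).
Solving gives Q = 138 with consumers paying €95 and producers receiving €67 (the €28 wedge).
Quantity falls by |ΔQ| = |171 − 138| = 33.
DWL = ½ · t · |ΔQ| = ½ · 28 · 33 = €462.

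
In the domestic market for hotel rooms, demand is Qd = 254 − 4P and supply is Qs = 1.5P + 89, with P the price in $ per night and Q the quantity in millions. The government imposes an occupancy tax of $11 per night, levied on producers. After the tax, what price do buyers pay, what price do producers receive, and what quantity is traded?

Buyers pay $33; producers receive $22; quantity = 122.

Without the tax, 254 − 4P = 1.5P + 89 gives 5.5P = 165, so P* = $30 and Q* = 134.
With the tax collected from producers, supply shifts: Qs = 1.5(P − 11) + 89.
New equilibrium: buyers pay $33, producers receive $22, Q = 122. (Wedge: Pb − Ps = 11.)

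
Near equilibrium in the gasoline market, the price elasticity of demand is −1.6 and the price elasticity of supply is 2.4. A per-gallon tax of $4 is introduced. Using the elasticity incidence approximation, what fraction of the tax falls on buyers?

Incidence ratio: buyers' share ≈ εs / (εs + |εd|) = 2.4 / (2.4 + 1.6) = 0.6.
Supply is the more elastic side, so buyers bear the larger share.

Buyers' share ≈ 0.6.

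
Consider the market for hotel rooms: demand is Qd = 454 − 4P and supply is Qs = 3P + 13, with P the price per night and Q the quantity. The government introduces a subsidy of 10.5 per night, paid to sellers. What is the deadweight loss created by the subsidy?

Deadweight loss = 94.5.

Without the subsidy, 454 − 4P = 3P + 13 gives 7P = 441, so P* = 63 and Q* = 202.
With a per-unit subsidy paid to sellers, each receives P + 10.5 per unit sold, so supply becomes Qs = 3(P + 10.5) + 13.
New equilibrium: buyers pay 58.5, sellers receive 69, Q = 220. (Wedge: Pb − Ps = −10.5.)
Quantity rises by |ΔQ| = |202 − 220| = 18.
DWL = ½ · t · |ΔQ| = ½ · 10.5 · 18 = 94.5.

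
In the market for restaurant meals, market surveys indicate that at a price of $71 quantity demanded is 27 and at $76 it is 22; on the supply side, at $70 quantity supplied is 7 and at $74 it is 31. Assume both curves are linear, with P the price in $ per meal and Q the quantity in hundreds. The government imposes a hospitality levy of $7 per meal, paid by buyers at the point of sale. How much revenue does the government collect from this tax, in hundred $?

Tax revenue = $133 hundred.

Demand slope: (22 − 27)/(76 − 71) = -1, so Qd = 98 − P.
Supply slope: (31 − 7)/(74 − 70) = 6, so Qs = 6P − 413.
Before the tax: set 98 − P = 6P − 413 → P* = $73, Q* = 25.
With the tax collected from buyers, demand (in seller-price terms) shifts: Qd = 98 − (P + 7).
New equilibrium: buyers pay $79, producers receive $72, Q = 19. (Wedge: Pb − Ps = 7.)
Revenue = t · Q = 7 · 19 = $133.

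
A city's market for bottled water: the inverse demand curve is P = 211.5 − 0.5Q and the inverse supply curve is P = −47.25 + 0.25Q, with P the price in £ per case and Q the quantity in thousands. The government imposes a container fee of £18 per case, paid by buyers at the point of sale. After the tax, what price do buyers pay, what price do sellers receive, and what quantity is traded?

Inverting to Q(P) form: Qd = 423 − 2P; Qs = 4P + 189.
Before the tax: set 423 − 2P = 4P + 189 → P* = £39, Q* = 345.
With the tax collected from buyers, demand (in seller-price terms) shifts: Qd = 423 − 2(P + 18).
Solving gives Q = 321 with buyers paying £51 and sellers receiving £33 (the £18 wedge).
The less price-elastic side of the market bears the larger share of a per-unit tax.

Buyers pay £51; sellers receive £33; quantity = 321.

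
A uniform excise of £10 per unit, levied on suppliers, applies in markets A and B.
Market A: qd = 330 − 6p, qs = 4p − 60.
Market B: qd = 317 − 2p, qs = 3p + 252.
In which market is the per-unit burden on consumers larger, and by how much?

Market B, by £2.

Market A: pre-tax p* = £39, q* = 96; post-tax q = 72; per-unit burden on consumers = £4.
Market B: pre-tax p* = £13, q* = 291; post-tax q = 279; per-unit burden on consumers = £6.
Difference: £4 vs £6 → market B is larger by £2.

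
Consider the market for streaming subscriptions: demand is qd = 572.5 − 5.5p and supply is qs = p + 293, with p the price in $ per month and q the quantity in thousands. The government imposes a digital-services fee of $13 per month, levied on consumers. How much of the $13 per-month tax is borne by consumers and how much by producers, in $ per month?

Without the tax, 572.5 − 5.5p = p + 293 gives 6.5p = 279.5, so p* = $43 and q* = 336.
With the tax collected from consumers, demand (in seller-price terms) shifts: qd = 572.5 − 5.5(p + 13).
New equilibrium: consumers pay $45, producers receive $32, q = 325. (Wedge: pb − ps = 13.)
Burden on consumers: $2; on producers: $11. (They sum to $13.)
The less price-elastic side of the market bears the larger share of a per-unit tax.

Consumers bear $2 per month; producers bear $11 per month.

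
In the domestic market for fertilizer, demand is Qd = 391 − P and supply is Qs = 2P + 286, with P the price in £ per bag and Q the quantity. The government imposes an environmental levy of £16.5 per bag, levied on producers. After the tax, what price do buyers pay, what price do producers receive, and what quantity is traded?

Buyers pay £46; producers receive £29.5; quantity = 345.

Before the tax: set 391 − P = 2P + 286 → P* = £35, Q* = 356.
With the tax collected from producers, supply shifts: Qs = 2(P − 16.5) + 286.
New equilibrium: buyers pay £46, producers receive £29.5, Q = 345. (Wedge: Pb − Ps = 16.5.)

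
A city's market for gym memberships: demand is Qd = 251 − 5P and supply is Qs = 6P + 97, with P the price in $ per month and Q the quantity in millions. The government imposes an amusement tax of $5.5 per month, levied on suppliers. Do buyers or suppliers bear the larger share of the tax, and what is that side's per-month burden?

Without the tax, 251 − 5P = 6P + 97 gives 11P = 154, so P* = $14 and Q* = 181.
With the tax collected from suppliers, supply shifts: Qs = 6(P − 5.5) + 97.
Solving gives Q = 166 with buyers paying $17 and suppliers receiving $11.5 (the $5.5 wedge).
Per-month burden: buyers $3, suppliers $2.5.
Buyers take the larger share because demand is less price-elastic here (demand slope 5 vs supply slope 6).
The less price-elastic side of the market bears the larger share of a per-unit tax.

Buyers bear the larger share: $3 per month.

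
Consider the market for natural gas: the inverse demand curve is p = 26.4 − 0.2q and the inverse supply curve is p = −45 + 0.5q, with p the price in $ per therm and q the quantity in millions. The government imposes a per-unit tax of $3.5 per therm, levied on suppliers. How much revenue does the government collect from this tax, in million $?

Inverting to q(p) form: qd = 132 − 5p; qs = 2p + 90.
Without the tax, 132 − 5p = 2p + 90 gives 7p = 42, so p* = $6 and q* = 102.
With the tax collected from suppliers, supply shifts: qs = 2(p − 3.5) + 90.
New equilibrium: buyers pay $7, suppliers receive $3.5, q = 97. (Wedge: pb − ps = 3.5.)
Revenue = t · Q = 3.5 · 97 = $339.5.

Tax revenue = $339.5 million.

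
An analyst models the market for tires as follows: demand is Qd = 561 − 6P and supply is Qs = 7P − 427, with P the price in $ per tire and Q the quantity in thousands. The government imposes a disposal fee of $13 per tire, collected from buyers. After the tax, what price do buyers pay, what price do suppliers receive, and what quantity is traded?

Buyers pay $83; suppliers receive $70; quantity = 63.

Before the tax: set 561 − 6P = 7P − 427 → P* = $76, Q* = 105.
With the tax collected from buyers, demand (in seller-price terms) shifts: Qd = 561 − 6(P + 13).
Solving gives Q = 63 with buyers paying $83 and suppliers receiving $70 (the $13 wedge).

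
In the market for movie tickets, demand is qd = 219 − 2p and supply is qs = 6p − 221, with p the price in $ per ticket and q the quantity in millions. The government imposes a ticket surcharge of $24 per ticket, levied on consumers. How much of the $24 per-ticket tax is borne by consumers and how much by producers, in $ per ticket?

Without the tax, 219 − 2p = 6p − 221 gives 8p = 440, so p* = $55 and q* = 109.
With the tax collected from consumers, demand (in seller-price terms) shifts: qd = 219 − 2(p + 24).
New equilibrium: consumers pay $73, producers receive $49, q = 73. (Wedge: pb − ps = 24.)
Burden on consumers: $18; on producers: $6. (They sum to $24.)
The less price-elastic side of the market bears the larger share of a per-unit tax.

Consumers bear $18 per ticket; producers bear $6 per ticket.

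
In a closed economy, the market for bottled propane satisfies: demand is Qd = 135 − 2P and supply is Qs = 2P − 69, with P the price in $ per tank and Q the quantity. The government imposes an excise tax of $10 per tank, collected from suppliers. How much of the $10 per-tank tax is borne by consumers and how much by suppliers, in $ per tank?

Without the tax, 135 − 2P = 2P − 69 gives 4P = 204, so P* = $51 and Q* = 33.
With the tax collected from suppliers, supply shifts: Qs = 2(P − 10) − 69.
New equilibrium: consumers pay $56, suppliers receive $46, Q = 23. (Wedge: Pb − Ps = 10.)
Burden on consumers: $5; on suppliers: $5. (They sum to $10.)
The less price-elastic side of the market bears the larger share of a per-unit tax.

Consumers bear $5 per tank; suppliers bear $5 per tank.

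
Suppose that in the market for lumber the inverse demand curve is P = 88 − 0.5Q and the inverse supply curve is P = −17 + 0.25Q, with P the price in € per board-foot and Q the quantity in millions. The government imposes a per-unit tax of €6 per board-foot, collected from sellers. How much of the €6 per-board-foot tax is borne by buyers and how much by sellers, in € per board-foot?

Inverting to Q(P) form: Qd = 176 − 2P; Qs = 4P + 68.
Without the tax, 176 − 2P = 4P + 68 gives 6P = 108, so P* = €18 and Q* = 140.
With the tax collected from sellers, supply shifts: Qs = 4(P − 6) + 68.
New equilibrium: buyers pay €22, sellers receive €16, Q = 132. (Wedge: Pb − Ps = 6.)
Burden on buyers: €4; on sellers: €2. (They sum to €6.)
The less price-elastic side of the market bears the larger share of a per-unit tax.

Buyers bear €4 per board-foot; sellers bear €2 per board-foot.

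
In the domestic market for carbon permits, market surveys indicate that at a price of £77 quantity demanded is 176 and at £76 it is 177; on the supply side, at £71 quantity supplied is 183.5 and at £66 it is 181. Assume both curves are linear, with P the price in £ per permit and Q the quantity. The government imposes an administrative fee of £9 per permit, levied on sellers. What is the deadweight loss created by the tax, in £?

Deadweight loss = £13.5.

Demand slope: (177 − 176)/(76 − 77) = -1, so Qd = 253 − P.
Supply slope: (181 − 183.5)/(66 − 71) = 0.5, so Qs = 0.5P + 148.
Without the tax, 253 − P = 0.5P + 148 gives 1.5P = 105, so P* = £70 and Q* = 183.
With the tax collected from sellers, supply shifts: Qs = 0.5(P − 9) + 148.
New equilibrium: consumers pay £73, sellers receive £64, Q = 180. (Wedge: Pb − Ps = 9.)
Quantity falls by |ΔQ| = |183 − 180| = 3.
DWL = ½ · t · |ΔQ| = ½ · 9 · 3 = £13.5.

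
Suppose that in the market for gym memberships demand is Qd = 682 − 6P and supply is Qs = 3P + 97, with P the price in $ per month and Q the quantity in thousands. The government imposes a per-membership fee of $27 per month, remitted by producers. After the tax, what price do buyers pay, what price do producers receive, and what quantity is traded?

Buyers pay $74; producers receive $47; quantity = 238.

Before the tax: set 682 − 6P = 3P + 97 → P* = $65, Q* = 292.
With the tax collected from producers, supply shifts: Qs = 3(P − 27) + 97.
Solving gives Q = 238 with buyers paying $74 and producers receiving $47 (the $27 wedge).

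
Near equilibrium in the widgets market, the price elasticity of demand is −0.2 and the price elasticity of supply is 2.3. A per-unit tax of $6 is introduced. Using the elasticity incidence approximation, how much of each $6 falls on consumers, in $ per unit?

Consumers bear ≈ $5.52 per unit.

Incidence ratio: consumers' share ≈ εs / (εs + |εd|) = 2.3 / (2.3 + 0.2) = 0.92.
So consumers bear ≈ 0.92 × $6 = $5.52; suppliers bear $0.48.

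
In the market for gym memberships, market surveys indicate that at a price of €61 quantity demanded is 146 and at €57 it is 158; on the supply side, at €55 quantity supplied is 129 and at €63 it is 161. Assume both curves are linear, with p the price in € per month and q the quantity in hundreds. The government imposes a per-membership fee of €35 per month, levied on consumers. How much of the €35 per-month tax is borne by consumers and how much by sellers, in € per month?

Demand slope: (158 − 146)/(57 − 61) = -3, so qd = 329 − 3p.
Supply slope: (161 − 129)/(63 − 55) = 4, so qs = 4p − 91.
Before the tax: set 329 − 3p = 4p − 91 → p* = €60, q* = 149.
With the tax collected from consumers, demand (in seller-price terms) shifts: qd = 329 − 3(p + 35).
Solving gives q = 89 with consumers paying €80 and sellers receiving €45 (the €35 wedge).
Burden on consumers: €20; on sellers: €15. (They sum to €35.)

Consumers bear €20 per month; sellers bear €15 per month.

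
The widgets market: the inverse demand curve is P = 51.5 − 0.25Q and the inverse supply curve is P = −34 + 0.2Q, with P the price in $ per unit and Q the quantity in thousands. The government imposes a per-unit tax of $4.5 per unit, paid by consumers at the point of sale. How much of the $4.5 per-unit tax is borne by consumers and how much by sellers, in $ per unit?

Consumers bear $2.5 per unit; sellers bear $2 per unit.

Rewrite in direct form: Qd = 206 − 4P and Qs = 5P + 170.
Before the tax: set 206 − 4P = 5P + 170 → P* = $4, Q* = 190.
With the tax collected from consumers, demand (in seller-price terms) shifts: Qd = 206 − 4(P + 4.5).
New equilibrium: consumers pay $6.5, sellers receive $2, Q = 180. (Wedge: Pb − Ps = 4.5.)
Burden on consumers: $2.5; on sellers: $2. (They sum to $4.5.)
The less price-elastic side of the market bears the larger share of a per-unit tax.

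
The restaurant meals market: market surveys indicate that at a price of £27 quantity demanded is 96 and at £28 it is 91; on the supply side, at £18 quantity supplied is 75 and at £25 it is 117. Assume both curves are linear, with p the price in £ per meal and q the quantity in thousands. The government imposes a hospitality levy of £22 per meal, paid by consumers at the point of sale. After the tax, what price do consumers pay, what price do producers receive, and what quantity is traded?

Demand slope: (91 − 96)/(28 − 27) = -5, so qd = 231 − 5p.
Supply slope: (117 − 75)/(25 − 18) = 6, so qs = 6p − 33.
Without the tax, 231 − 5p = 6p − 33 gives 11p = 264, so p* = £24 and q* = 111.
With the tax collected from consumers, demand (in seller-price terms) shifts: qd = 231 − 5(p + 22).
New equilibrium: consumers pay £36, producers receive £14, q = 51. (Wedge: pb − ps = 22.)
The less price-elastic side of the market bears the larger share of a per-unit tax.

Consumers pay £36; producers receive £14; quantity = 51.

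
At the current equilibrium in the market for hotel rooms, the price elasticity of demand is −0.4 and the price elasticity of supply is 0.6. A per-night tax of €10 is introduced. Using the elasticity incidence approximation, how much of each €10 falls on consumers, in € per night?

Consumers bear ≈ €6 per night.

Incidence ratio: consumers' share ≈ εs / (εs + |εd|) = 0.6 / (0.6 + 0.4) = 0.6.
So consumers bear ≈ 0.6 × €10 = €6; producers bear €4.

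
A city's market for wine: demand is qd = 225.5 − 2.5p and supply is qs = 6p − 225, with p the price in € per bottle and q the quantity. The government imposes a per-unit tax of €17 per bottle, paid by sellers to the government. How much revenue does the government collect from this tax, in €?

Before the tax: set 225.5 − 2.5p = 6p − 225 → p* = €53, q* = 93.
With the tax collected from sellers, supply shifts: qs = 6(p − 17) − 225.
Solving gives q = 63 with buyers paying €65 and sellers receiving €48 (the €17 wedge).
Revenue = t · Q = 17 · 63 = €1071.

Tax revenue = €1071.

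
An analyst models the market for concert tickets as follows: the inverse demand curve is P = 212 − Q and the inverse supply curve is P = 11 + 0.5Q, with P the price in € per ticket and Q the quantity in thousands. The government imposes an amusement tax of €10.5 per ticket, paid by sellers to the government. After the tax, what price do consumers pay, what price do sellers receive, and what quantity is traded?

Consumers pay €85; sellers receive €74.5; quantity = 127.

Rewrite in direct form: Qd = 212 − P and Qs = 2P − 22.
Without the tax, 212 − P = 2P − 22 gives 3P = 234, so P* = €78 and Q* = 134.
With the tax collected from sellers, supply shifts: Qs = 2(P − 10.5) − 22.
Solving gives Q = 127 with consumers paying €85 and sellers receiving €74.5 (the €10.5 wedge).
The less price-elastic side of the market bears the larger share of a per-unit tax.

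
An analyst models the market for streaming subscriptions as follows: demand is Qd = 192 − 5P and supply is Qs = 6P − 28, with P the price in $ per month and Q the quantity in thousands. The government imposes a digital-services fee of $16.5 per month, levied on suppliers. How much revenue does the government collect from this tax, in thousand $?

Without the tax, 192 − 5P = 6P − 28 gives 11P = 220, so P* = $20 and Q* = 92.
With the tax collected from suppliers, supply shifts: Qs = 6(P − 16.5) − 28.
Solving gives Q = 47 with consumers paying $29 and suppliers receiving $12.5 (the $16.5 wedge).
Revenue = t · Q = 16.5 · 47 = $775.5.

Tax revenue = $775.5 thousand.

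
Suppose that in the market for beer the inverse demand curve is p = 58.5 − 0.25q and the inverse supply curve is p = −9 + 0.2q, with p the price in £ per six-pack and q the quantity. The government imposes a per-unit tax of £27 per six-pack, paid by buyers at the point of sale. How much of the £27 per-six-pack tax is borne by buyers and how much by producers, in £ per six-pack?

Buyers bear £15 per six-pack; producers bear £12 per six-pack.

Inverting to q(p) form: qd = 234 − 4p; qs = 5p + 45.
Without the tax, 234 − 4p = 5p + 45 gives 9p = 189, so p* = £21 and q* = 150.
With the tax collected from buyers, demand (in seller-price terms) shifts: qd = 234 − 4(p + 27).
New equilibrium: buyers pay £36, producers receive £9, q = 90. (Wedge: pb − ps = 27.)
Burden on buyers: £15; on producers: £12. (They sum to £27.)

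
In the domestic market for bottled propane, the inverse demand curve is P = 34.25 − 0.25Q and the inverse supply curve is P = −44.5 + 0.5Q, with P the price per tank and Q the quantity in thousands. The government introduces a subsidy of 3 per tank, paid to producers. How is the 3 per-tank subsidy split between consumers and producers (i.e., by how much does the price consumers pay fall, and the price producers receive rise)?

Rewrite in direct form: Qd = 137 − 4P and Qs = 2P + 89.
Without the subsidy, 137 − 4P = 2P + 89 gives 6P = 48, so P* = 8 and Q* = 105.
With a per-unit subsidy paid to producers, each receives P + 3 per unit sold, so supply becomes Qs = 2(P + 3) + 89.
New equilibrium: consumers pay 7, producers receive 10, Q = 109. (Wedge: Pb − Ps = −3.)
Gain to consumers: 1; to producers: 2. (They sum to 3.)

Consumers gain 1 per tank; producers gain 2 per tank.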